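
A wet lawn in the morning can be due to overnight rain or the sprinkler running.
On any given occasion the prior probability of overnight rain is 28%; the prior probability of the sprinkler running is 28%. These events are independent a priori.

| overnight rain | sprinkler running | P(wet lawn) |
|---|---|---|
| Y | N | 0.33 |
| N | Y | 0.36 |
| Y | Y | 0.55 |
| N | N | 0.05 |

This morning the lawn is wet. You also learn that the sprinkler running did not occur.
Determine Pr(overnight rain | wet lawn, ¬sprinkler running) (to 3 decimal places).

Pr(overnight rain | wet lawn, ¬sprinkler running) ≈ 0.720

Sum P(wet lawn|·) weighted by the priors over both values of overnight rain:
  P(wet lawn | ¬sprinkler running) = 0.05*0.72 + 0.33*0.28
        = 0.036000 + 0.092400 = 0.128400
Keeping only the overnight rain-present terms gives 0.092400, so
  P(overnight rain | wet lawn, ¬sprinkler running) = 0.092400 / 0.128400 ≈ 0.720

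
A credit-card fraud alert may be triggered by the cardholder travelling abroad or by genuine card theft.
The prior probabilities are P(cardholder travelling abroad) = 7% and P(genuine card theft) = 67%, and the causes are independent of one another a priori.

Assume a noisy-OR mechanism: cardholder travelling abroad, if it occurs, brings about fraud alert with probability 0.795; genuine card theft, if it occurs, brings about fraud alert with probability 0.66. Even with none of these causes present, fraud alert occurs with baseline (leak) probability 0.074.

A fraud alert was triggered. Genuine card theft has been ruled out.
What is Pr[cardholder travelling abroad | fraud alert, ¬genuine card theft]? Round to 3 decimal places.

Under noisy-OR, P(fraud alert | causes) = 1 − (1−0.074)·∏(1−qᵢ) over the active causes.
Sum P(fraud alert|·) weighted by the priors over both values of cardholder travelling abroad:
  P(fraud alert | ¬genuine card theft) = 0.074×0.93 + 0.81017×0.07
        = 0.068820 + 0.056712 = 0.125532
The terms with cardholder travelling abroad present sum to 0.056712, so
  P(cardholder travelling abroad | fraud alert, ¬genuine card theft) = 0.056712 / 0.125532 ≈ 0.452

Pr[cardholder travelling abroad | fraud alert, ¬genuine card theft] ≈ 0.452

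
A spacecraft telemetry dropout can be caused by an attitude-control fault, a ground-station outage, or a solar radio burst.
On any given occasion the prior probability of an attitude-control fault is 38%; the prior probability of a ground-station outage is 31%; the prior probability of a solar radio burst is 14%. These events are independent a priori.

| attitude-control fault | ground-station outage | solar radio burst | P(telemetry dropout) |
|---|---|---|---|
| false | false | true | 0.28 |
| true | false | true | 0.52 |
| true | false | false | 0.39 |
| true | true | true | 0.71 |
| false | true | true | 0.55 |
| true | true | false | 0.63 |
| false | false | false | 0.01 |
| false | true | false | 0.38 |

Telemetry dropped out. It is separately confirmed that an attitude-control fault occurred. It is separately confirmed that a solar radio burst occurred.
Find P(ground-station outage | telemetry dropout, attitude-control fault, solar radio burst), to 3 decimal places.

P(telemetry dropout | attitude-control fault, solar radio burst) = 0.52×0.69 + 0.71×0.31 = 0.358800 + 0.220100 = 0.578900
Of this, 0.220100 comes from 0.71×0.31 (the ground-station outage=true cases).
So P(ground-station outage | telemetry dropout, attitude-control fault, solar radio burst) = 0.220100/0.578900 ≈ 0.380.

P(ground-station outage | telemetry dropout, attitude-control fault, solar radio burst) ≈ 0.380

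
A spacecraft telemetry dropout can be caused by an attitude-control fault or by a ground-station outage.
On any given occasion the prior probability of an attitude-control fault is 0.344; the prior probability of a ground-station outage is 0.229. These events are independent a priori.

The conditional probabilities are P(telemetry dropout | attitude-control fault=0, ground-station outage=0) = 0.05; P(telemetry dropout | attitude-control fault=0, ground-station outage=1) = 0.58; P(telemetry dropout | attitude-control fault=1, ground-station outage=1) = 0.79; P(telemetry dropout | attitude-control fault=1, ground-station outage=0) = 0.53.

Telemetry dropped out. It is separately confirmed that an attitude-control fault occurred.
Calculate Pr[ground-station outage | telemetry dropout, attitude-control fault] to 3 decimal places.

Pr[ground-station outage | telemetry dropout, attitude-control fault] ≈ 0.307

Enumerate both values of ground-station outage and weight by the priors:
  P(telemetry dropout | attitude-control fault) = 0.53·0.771 + 0.79·0.229
        = 0.408630 + 0.180910 = 0.589540
Keeping only the ground-station outage-present terms gives 0.180910, so
  P(ground-station outage | telemetry dropout, attitude-control fault) = 0.180910 / 0.589540 ≈ 0.307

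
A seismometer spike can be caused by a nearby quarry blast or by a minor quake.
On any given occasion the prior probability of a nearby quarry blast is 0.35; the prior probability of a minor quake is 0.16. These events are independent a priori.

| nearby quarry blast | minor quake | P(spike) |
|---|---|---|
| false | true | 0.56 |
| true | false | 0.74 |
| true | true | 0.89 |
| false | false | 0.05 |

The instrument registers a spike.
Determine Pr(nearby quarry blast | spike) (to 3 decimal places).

By total probability over the 4 (nearby quarry blast, minor quake) configurations:
  P(spike) = 0.05*0.65*0.84 + 0.56*0.65*0.16 + 0.74*0.35*0.84 + 0.89*0.35*0.16
        = 0.027300 + 0.058240 + 0.217560 + 0.049840 = 0.352940
Keeping only the nearby quarry blast-present terms gives 0.267400, so
  P(nearby quarry blast | spike) = 0.267400 / 0.352940 ≈ 0.758

Pr(nearby quarry blast | spike) ≈ 0.758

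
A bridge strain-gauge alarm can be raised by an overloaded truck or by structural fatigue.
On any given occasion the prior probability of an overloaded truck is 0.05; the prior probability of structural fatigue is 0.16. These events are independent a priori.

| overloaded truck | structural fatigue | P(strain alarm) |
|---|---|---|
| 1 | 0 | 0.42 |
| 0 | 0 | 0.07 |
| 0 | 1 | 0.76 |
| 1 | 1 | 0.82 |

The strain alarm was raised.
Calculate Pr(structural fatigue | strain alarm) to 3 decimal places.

Sum P(strain alarm|·) weighted by the priors over the 4 (overloaded truck, structural fatigue) configurations:
  P(strain alarm) = 0.07·0.95·0.84 + 0.76·0.95·0.16 + 0.42·0.05·0.84 + 0.82·0.05·0.16
        = 0.055860 + 0.115520 + 0.017640 + 0.006560 = 0.195580
The terms with structural fatigue present sum to 0.122080, so
  P(structural fatigue | strain alarm) = 0.122080 / 0.195580 ≈ 0.624

Pr(structural fatigue | strain alarm) ≈ 0.624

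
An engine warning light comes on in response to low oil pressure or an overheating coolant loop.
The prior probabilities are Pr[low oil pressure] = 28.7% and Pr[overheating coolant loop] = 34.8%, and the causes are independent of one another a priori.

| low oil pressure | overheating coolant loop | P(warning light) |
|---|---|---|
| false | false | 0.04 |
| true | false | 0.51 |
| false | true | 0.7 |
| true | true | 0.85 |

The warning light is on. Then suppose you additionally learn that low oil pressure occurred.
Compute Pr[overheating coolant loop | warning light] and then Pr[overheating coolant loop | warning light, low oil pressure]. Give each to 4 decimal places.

P(warning light) = 0.04*0.713*0.652 + 0.7*0.713*0.348 + 0.51*0.287*0.652 + 0.85*0.287*0.348 = 0.018595 + 0.173687 + 0.095433 + 0.084895 = 0.372610
Restricting to configurations with overheating coolant loop present: 0.173687 + 0.084895 = 0.258582.
Hence the posterior is 0.258582/0.372610 ≈ 0.6940.

With the extra evidence:
By total probability over both values of overheating coolant loop:
  P(warning light | low oil pressure) = 0.51·0.652 + 0.85·0.348
        = 0.332520 + 0.295800 = 0.628320
Keeping only the overheating coolant loop-present terms gives 0.295800, so
  P(overheating coolant loop | warning light, low oil pressure) = 0.295800 / 0.628320 ≈ 0.4708
This is intercausal reasoning (explaining away): once low oil pressure accounts for the warning light, overheating coolant loop becomes less likely.

Pr[overheating coolant loop | warning light] ≈ 0.6940; Pr[overheating coolant loop | warning light, low oil pressure] ≈ 0.4708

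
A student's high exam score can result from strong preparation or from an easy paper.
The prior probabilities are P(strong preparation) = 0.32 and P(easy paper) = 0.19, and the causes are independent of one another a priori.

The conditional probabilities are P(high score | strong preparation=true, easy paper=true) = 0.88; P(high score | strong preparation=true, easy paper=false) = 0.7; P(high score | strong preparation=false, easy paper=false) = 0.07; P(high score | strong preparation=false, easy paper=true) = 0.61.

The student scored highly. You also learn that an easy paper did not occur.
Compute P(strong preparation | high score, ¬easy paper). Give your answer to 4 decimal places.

P(strong preparation | high score, ¬easy paper) ≈ 0.8247

P(high score | ¬easy paper) = 0.07·0.68 + 0.7·0.32 = 0.047600 + 0.224000 = 0.271600
The strong preparation-present share is 0.7·0.32 = 0.224000.
So P(strong preparation | high score, ¬easy paper) = 0.224000/0.271600 ≈ 0.8247.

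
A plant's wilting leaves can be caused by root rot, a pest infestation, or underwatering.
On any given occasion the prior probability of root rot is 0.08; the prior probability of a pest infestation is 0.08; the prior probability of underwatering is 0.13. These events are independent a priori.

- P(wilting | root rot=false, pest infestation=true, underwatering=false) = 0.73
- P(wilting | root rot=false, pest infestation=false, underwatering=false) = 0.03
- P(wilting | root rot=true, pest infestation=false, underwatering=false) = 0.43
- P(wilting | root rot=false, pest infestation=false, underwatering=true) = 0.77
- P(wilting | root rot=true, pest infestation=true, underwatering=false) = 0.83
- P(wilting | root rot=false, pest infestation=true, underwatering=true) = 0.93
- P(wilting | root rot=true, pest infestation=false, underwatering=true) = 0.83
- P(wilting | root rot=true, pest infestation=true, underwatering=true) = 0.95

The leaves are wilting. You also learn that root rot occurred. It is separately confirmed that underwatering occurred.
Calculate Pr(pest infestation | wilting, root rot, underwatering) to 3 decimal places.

Numerator (weight on configurations with pest infestation): 0.95·0.08 = 0.076000
Denominator P(wilting | root rot, underwatering): 0.83·0.92 + 0.95·0.08 = 0.839600
Posterior = 0.076000 / 0.839600 ≈ 0.091

Pr(pest infestation | wilting, root rot, underwatering) ≈ 0.091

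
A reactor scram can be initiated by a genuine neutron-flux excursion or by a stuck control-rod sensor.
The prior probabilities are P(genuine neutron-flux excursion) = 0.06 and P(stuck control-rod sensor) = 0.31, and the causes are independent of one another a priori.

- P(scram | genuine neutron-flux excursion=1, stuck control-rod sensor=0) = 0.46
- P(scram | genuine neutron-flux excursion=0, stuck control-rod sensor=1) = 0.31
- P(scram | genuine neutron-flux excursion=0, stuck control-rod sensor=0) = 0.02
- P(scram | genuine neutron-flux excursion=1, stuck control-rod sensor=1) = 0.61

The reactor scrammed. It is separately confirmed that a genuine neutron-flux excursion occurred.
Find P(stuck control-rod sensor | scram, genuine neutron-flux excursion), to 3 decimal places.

P(scram | genuine neutron-flux excursion) = 0.46·0.69 + 0.61·0.31 = 0.317400 + 0.189100 = 0.506500
The stuck control-rod sensor-present share is 0.61·0.31 = 0.189100.
So P(stuck control-rod sensor | scram, genuine neutron-flux excursion) = 0.189100/0.506500 ≈ 0.373.

P(stuck control-rod sensor | scram, genuine neutron-flux excursion) ≈ 0.373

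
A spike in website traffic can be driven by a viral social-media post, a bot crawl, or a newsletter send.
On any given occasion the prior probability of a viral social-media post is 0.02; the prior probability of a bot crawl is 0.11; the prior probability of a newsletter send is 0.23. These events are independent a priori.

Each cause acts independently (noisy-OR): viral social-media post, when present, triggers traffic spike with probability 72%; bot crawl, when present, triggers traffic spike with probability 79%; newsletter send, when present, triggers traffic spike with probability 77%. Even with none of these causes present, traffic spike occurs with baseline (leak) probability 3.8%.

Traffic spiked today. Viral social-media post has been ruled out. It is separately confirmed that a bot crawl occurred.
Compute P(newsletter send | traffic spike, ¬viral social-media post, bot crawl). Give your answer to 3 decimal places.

P(newsletter send | traffic spike, ¬viral social-media post, bot crawl) ≈ 0.263

Under noisy-OR, P(traffic spike | causes) = 1 − (1−0.038)·∏(1−qᵢ) over the active causes.
Enumerate both values of newsletter send and weight by the priors:
  P(traffic spike | ¬viral social-media post, bot crawl) = 0.79798*0.77 + 0.953535*0.23
        = 0.614445 + 0.219313 = 0.833758
The terms with newsletter send present sum to 0.219313, so
  P(newsletter send | traffic spike, ¬viral social-media post, bot crawl) = 0.219313 / 0.833758 ≈ 0.263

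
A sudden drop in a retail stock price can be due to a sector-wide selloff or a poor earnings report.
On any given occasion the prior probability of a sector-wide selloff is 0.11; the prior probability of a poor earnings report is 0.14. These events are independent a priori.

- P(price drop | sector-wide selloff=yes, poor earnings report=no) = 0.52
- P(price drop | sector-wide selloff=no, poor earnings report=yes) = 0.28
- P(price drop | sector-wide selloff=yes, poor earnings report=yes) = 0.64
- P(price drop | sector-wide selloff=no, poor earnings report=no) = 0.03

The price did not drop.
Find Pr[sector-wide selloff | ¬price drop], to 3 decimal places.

Sum P(¬price drop|·) weighted by the priors over the 4 (sector-wide selloff, poor earnings report) configurations:
  P(¬price drop) = 0.97*0.89*0.86 + 0.72*0.89*0.14 + 0.48*0.11*0.86 + 0.36*0.11*0.14
        = 0.742438 + 0.089712 + 0.045408 + 0.005544 = 0.883102
Keeping only the sector-wide selloff-present terms gives 0.050952, so
  P(sector-wide selloff | ¬price drop) = 0.050952 / 0.883102 ≈ 0.058

Pr[sector-wide selloff | ¬price drop] ≈ 0.058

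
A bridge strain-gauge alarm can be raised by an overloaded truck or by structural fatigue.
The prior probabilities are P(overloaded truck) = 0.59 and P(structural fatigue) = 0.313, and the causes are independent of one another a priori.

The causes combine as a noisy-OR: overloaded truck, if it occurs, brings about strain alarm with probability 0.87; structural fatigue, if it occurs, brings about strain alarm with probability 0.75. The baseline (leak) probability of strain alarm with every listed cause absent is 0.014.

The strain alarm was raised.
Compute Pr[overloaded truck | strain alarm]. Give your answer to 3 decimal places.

Under noisy-OR, P(strain alarm | causes) = 1 − (1−0.014)·∏(1−qᵢ) over the active causes.
For the numerator, keep only overloaded truck=true terms: 0.353375 + 0.178752 = 0.532127
The normalizing constant is 0.014×0.41×0.687 + 0.7535×0.41×0.313 + 0.87182×0.59×0.687 + 0.967955×0.59×0.313 = 0.632767
P(overloaded truck | strain alarm) = 0.532127/0.632767 ≈ 0.841

Pr[overloaded truck | strain alarm] ≈ 0.841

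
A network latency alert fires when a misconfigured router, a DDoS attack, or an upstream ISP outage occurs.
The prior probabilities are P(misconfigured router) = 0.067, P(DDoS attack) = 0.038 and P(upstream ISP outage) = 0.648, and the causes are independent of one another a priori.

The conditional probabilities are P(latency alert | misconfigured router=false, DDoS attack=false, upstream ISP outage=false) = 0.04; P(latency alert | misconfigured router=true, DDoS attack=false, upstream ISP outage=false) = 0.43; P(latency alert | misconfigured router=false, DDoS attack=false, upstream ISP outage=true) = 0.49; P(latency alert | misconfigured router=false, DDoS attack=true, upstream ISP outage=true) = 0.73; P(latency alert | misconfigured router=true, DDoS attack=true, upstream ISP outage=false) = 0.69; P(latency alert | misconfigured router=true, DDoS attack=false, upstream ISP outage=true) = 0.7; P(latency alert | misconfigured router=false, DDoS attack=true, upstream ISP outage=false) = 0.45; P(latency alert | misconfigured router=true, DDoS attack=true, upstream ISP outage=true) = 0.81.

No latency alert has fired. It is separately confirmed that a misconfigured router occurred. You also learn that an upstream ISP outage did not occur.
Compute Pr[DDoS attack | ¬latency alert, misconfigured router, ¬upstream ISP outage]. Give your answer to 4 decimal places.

Weight on DDoS attack=true, given the evidence: 0.31×0.038 = 0.011780
Denominator P(¬latency alert | misconfigured router, ¬upstream ISP outage): 0.57×0.962 + 0.31×0.038 = 0.560120
Posterior = 0.011780 / 0.560120 ≈ 0.0210

Pr[DDoS attack | ¬latency alert, misconfigured router, ¬upstream ISP outage] ≈ 0.0210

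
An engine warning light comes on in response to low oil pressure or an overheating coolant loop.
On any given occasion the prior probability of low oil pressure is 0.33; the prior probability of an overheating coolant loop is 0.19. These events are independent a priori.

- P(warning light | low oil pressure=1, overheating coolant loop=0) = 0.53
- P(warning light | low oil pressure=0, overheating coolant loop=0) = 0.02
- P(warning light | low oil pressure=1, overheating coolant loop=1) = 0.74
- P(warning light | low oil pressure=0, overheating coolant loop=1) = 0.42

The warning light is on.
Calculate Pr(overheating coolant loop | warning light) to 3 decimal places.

Sum P(warning light|·) weighted by the priors over the 4 (low oil pressure, overheating coolant loop) configurations:
  P(warning light) = 0.02×0.67×0.81 + 0.42×0.67×0.19 + 0.53×0.33×0.81 + 0.74×0.33×0.19
        = 0.010854 + 0.053466 + 0.141669 + 0.046398 = 0.252387
Configurations with overheating coolant loop contribute 0.099864, so
  P(overheating coolant loop | warning light) = 0.099864 / 0.252387 ≈ 0.396

Pr(overheating coolant loop | warning light) ≈ 0.396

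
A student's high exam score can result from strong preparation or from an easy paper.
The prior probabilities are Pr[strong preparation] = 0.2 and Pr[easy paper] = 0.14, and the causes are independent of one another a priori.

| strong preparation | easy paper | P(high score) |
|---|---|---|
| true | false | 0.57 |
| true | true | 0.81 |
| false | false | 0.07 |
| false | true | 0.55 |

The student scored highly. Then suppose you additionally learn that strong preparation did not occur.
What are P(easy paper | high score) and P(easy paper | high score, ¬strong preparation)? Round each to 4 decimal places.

Weight on easy paper=true, given the evidence: 0.061600 + 0.022680 = 0.084280
Normalizer over all consistent configurations: 0.07·0.8·0.86 + 0.55·0.8·0.14 + 0.57·0.2·0.86 + 0.81·0.2·0.14 = 0.230480
Posterior = 0.084280 / 0.230480 ≈ 0.3657

Now also conditioning on strong preparation≠true:
Numerator (weight on configurations with easy paper): 0.55*0.14 = 0.077000
The normalizing constant is 0.07*0.86 + 0.55*0.14 = 0.137200
Posterior = 0.077000 / 0.137200 ≈ 0.5612

P(easy paper | high score) ≈ 0.3657; P(easy paper | high score, ¬strong preparation) ≈ 0.5612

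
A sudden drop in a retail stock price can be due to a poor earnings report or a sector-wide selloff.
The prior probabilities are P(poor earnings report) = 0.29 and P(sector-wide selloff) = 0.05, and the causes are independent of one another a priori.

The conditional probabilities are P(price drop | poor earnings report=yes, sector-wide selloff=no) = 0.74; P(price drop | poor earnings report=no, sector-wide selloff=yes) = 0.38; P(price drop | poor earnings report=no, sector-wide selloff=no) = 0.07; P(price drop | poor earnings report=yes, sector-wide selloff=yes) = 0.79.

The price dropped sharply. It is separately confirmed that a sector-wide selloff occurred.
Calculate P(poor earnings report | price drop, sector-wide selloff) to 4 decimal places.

P(poor earnings report | price drop, sector-wide selloff) ≈ 0.4592

Sum P(price drop|·) weighted by the priors over both values of poor earnings report:
  P(price drop | sector-wide selloff) = 0.38·0.71 + 0.79·0.29
        = 0.269800 + 0.229100 = 0.498900
The terms with poor earnings report present sum to 0.229100, so
  P(poor earnings report | price drop, sector-wide selloff) = 0.229100 / 0.498900 ≈ 0.4592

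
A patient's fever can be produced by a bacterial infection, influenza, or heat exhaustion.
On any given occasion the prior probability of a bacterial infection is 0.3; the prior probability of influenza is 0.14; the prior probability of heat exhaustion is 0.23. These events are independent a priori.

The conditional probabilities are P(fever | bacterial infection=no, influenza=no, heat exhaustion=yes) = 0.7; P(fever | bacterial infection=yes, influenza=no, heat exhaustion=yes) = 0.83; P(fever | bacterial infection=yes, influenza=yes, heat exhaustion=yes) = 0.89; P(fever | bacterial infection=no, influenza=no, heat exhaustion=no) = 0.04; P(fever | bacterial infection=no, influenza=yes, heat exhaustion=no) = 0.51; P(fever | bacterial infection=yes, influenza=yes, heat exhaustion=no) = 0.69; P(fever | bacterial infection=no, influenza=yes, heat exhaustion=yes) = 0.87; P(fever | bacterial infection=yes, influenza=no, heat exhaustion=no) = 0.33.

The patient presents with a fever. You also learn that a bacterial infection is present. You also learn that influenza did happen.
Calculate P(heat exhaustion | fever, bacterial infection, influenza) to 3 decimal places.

P(heat exhaustion | fever, bacterial infection, influenza) ≈ 0.278

Enumerate both values of heat exhaustion and weight by the priors:
  P(fever | bacterial infection, influenza) = 0.69×0.77 + 0.89×0.23
        = 0.531300 + 0.204700 = 0.736000
The terms with heat exhaustion present sum to 0.204700, so
  P(heat exhaustion | fever, bacterial infection, influenza) = 0.204700 / 0.736000 ≈ 0.278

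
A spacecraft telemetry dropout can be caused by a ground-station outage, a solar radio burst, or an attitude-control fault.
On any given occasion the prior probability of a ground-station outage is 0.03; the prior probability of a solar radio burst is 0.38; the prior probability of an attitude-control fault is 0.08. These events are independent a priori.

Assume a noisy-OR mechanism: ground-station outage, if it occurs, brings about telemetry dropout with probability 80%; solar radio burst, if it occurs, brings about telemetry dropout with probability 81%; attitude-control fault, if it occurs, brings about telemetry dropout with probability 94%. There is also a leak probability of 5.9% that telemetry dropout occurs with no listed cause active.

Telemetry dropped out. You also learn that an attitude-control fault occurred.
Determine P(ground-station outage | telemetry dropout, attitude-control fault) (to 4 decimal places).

P(ground-station outage | telemetry dropout, attitude-control fault) ≈ 0.0309

Under noisy-OR, P(telemetry dropout | causes) = 1 − (1−0.059)·∏(1−qᵢ) over the active causes.
For the numerator, keep only ground-station outage=true terms: 0.018390 + 0.011376 = 0.029766
The normalizing constant is 0.94354·0.97·0.62 + 0.989273·0.97·0.38 + 0.988708·0.03·0.62 + 0.997855·0.03·0.38 = 0.961857
Posterior = 0.029766 / 0.961857 ≈ 0.0309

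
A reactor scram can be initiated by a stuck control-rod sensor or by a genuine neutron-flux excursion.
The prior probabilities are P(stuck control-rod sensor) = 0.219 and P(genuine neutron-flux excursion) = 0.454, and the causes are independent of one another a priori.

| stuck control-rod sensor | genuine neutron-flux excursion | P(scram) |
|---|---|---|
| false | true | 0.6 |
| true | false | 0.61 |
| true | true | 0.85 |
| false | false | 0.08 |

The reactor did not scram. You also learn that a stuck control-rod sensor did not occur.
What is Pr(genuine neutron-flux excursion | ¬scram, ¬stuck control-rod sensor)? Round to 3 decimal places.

P(¬scram | ¬stuck control-rod sensor) = 0.92*0.546 + 0.4*0.454 = 0.502320 + 0.181600 = 0.683920
The genuine neutron-flux excursion-present share is 0.4*0.454 = 0.181600.
So P(genuine neutron-flux excursion | ¬scram, ¬stuck control-rod sensor) = 0.181600/0.683920 ≈ 0.266.

Pr(genuine neutron-flux excursion | ¬scram, ¬stuck control-rod sensor) ≈ 0.266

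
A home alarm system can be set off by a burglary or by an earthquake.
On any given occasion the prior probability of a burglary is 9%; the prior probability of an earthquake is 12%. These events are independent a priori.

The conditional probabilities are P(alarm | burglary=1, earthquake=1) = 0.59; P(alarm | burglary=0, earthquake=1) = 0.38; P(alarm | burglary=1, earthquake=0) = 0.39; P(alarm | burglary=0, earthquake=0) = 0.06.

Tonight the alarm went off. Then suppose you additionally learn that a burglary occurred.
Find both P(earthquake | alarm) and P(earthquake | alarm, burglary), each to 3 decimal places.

P(earthquake | alarm) ≈ 0.377; P(earthquake | alarm, burglary) ≈ 0.171

P(alarm) = 0.06*0.91*0.88 + 0.38*0.91*0.12 + 0.39*0.09*0.88 + 0.59*0.09*0.12 = 0.048048 + 0.041496 + 0.030888 + 0.006372 = 0.126804
Of this, 0.047868 comes from 0.041496 + 0.006372 (the earthquake=true cases).
P(earthquake | alarm) = 0.047868 / 0.126804 ≈ 0.377

Now also conditioning on burglary=true:
P(alarm | burglary) = 0.39×0.88 + 0.59×0.12 = 0.343200 + 0.070800 = 0.414000
Of this, 0.070800 comes from 0.59×0.12 (the earthquake=true cases).
Hence the posterior is 0.070800/0.414000 ≈ 0.171.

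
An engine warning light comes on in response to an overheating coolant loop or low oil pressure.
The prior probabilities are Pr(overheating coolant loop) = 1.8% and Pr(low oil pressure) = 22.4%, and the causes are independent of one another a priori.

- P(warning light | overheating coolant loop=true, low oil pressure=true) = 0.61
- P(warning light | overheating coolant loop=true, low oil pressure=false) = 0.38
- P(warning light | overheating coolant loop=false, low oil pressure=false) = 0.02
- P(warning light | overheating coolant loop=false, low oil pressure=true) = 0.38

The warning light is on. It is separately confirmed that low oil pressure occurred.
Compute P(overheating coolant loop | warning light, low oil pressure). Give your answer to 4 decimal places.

P(overheating coolant loop | warning light, low oil pressure) ≈ 0.0286

P(warning light | low oil pressure) = 0.38*0.982 + 0.61*0.018 = 0.373160 + 0.010980 = 0.384140
Of this, 0.010980 comes from 0.61*0.018 (the overheating coolant loop=true cases).
So P(overheating coolant loop | warning light, low oil pressure) = 0.010980/0.384140 ≈ 0.0286.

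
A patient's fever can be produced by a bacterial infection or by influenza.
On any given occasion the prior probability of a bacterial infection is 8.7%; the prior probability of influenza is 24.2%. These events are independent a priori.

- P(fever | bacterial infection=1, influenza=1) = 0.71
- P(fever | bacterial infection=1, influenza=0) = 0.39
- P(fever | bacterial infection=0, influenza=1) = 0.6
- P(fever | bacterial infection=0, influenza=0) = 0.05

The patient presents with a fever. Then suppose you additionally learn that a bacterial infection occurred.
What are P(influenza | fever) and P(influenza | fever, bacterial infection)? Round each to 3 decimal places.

P(influenza | fever) ≈ 0.710; P(influenza | fever, bacterial infection) ≈ 0.368

By total probability over the 4 (bacterial infection, influenza) configurations:
  P(fever) = 0.05×0.913×0.758 + 0.6×0.913×0.242 + 0.39×0.087×0.758 + 0.71×0.087×0.242
        = 0.034603 + 0.132568 + 0.025719 + 0.014948 = 0.207838
Configurations with influenza contribute 0.147516, so
  P(influenza | fever) = 0.147516 / 0.207838 ≈ 0.710

Now condition on the additional information:
Sum P(fever|·) weighted by the priors over both values of influenza:
  P(fever | bacterial infection) = 0.39·0.758 + 0.71·0.242
        = 0.295620 + 0.171820 = 0.467440
Keeping only the influenza-present terms gives 0.171820, so
  P(influenza | fever, bacterial infection) = 0.171820 / 0.467440 ≈ 0.368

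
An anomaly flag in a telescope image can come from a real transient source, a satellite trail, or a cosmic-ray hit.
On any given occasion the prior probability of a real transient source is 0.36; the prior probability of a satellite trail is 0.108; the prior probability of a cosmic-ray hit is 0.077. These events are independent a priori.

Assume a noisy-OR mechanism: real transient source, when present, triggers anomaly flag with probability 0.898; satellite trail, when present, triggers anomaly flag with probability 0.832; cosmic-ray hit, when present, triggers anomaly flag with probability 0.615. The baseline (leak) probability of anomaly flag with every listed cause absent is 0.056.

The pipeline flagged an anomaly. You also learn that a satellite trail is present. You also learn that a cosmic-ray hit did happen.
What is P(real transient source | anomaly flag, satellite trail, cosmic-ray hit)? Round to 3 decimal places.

P(real transient source | anomaly flag, satellite trail, cosmic-ray hit) ≈ 0.373

Under noisy-OR, P(anomaly flag | causes) = 1 − (1−0.056)·∏(1−qᵢ) over the active causes.
Enumerate both values of real transient source and weight by the priors:
  P(anomaly flag | satellite trail, cosmic-ray hit) = 0.938942·0.64 + 0.993772·0.36
        = 0.600923 + 0.357758 = 0.958681
Configurations with real transient source contribute 0.357758, so
  P(real transient source | anomaly flag, satellite trail, cosmic-ray hit) = 0.357758 / 0.958681 ≈ 0.373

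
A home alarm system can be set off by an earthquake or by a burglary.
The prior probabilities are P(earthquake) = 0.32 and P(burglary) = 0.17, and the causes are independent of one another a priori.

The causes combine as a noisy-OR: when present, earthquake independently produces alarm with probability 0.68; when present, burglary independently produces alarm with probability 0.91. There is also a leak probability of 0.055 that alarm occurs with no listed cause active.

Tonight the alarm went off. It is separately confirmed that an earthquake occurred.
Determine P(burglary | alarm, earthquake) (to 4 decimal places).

Under noisy-OR, P(alarm | causes) = 1 − (1−0.055)·∏(1−qᵢ) over the active causes.
Sum P(alarm|·) weighted by the priors over both values of burglary:
  P(alarm | earthquake) = 0.6976*0.83 + 0.972784*0.17
        = 0.579008 + 0.165373 = 0.744381
The terms with burglary present sum to 0.165373, so
  P(burglary | alarm, earthquake) = 0.165373 / 0.744381 ≈ 0.2222

P(burglary | alarm, earthquake) ≈ 0.2222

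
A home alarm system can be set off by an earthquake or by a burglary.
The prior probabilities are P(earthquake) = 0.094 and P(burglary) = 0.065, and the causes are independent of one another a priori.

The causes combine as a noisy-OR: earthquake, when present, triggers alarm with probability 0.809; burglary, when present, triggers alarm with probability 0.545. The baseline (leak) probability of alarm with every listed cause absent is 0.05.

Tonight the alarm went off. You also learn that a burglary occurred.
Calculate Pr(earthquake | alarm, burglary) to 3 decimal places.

Under noisy-OR, P(alarm | causes) = 1 − (1−0.05)·∏(1−qᵢ) over the active causes.
P(alarm | burglary) = 0.56775*0.906 + 0.91744*0.094 = 0.514382 + 0.086239 = 0.600621
The earthquake-present share is 0.91744*0.094 = 0.086239.
So P(earthquake | alarm, burglary) = 0.086239/0.600621 ≈ 0.144.

Pr(earthquake | alarm, burglary) ≈ 0.144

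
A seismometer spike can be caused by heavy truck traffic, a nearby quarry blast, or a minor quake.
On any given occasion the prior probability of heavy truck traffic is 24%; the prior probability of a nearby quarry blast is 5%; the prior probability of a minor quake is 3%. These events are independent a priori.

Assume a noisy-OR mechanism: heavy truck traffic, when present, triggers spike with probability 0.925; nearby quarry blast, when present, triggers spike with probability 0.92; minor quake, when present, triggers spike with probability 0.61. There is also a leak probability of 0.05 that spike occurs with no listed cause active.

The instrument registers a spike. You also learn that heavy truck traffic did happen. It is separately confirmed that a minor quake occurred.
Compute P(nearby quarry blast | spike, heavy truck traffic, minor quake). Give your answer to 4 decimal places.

Under noisy-OR, P(spike | causes) = 1 − (1−0.05)·∏(1−qᵢ) over the active causes.
P(spike | heavy truck traffic, minor quake) = 0.972213·0.95 + 0.997777·0.05 = 0.923602 + 0.049889 = 0.973491
Of this, 0.049889 comes from 0.997777·0.05 (the nearby quarry blast=true cases).
So P(nearby quarry blast | spike, heavy truck traffic, minor quake) = 0.049889/0.973491 ≈ 0.0512.

P(nearby quarry blast | spike, heavy truck traffic, minor quake) ≈ 0.0512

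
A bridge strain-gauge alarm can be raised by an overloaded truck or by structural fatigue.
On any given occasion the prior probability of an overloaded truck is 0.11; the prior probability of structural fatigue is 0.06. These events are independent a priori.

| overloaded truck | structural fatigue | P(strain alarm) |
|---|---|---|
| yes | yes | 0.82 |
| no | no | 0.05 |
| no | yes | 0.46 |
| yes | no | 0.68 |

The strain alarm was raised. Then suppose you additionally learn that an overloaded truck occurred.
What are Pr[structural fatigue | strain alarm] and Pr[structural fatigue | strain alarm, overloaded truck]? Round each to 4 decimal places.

By total probability over the 4 (overloaded truck, structural fatigue) configurations:
  P(strain alarm) = 0.05·0.89·0.94 + 0.46·0.89·0.06 + 0.68·0.11·0.94 + 0.82·0.11·0.06
        = 0.041830 + 0.024564 + 0.070312 + 0.005412 = 0.142118
Keeping only the structural fatigue-present terms gives 0.029976, so
  P(structural fatigue | strain alarm) = 0.029976 / 0.142118 ≈ 0.2109

Now condition on the additional information:
Enumerate both values of structural fatigue and weight by the priors:
  P(strain alarm | overloaded truck) = 0.68×0.94 + 0.82×0.06
        = 0.639200 + 0.049200 = 0.688400
Configurations with structural fatigue contribute 0.049200, so
  P(structural fatigue | strain alarm, overloaded truck) = 0.049200 / 0.688400 ≈ 0.0715
This is intercausal reasoning (explaining away): once overloaded truck accounts for the strain alarm, structural fatigue becomes less likely.

Pr[structural fatigue | strain alarm] ≈ 0.2109; Pr[structural fatigue | strain alarm, overloaded truck] ≈ 0.0715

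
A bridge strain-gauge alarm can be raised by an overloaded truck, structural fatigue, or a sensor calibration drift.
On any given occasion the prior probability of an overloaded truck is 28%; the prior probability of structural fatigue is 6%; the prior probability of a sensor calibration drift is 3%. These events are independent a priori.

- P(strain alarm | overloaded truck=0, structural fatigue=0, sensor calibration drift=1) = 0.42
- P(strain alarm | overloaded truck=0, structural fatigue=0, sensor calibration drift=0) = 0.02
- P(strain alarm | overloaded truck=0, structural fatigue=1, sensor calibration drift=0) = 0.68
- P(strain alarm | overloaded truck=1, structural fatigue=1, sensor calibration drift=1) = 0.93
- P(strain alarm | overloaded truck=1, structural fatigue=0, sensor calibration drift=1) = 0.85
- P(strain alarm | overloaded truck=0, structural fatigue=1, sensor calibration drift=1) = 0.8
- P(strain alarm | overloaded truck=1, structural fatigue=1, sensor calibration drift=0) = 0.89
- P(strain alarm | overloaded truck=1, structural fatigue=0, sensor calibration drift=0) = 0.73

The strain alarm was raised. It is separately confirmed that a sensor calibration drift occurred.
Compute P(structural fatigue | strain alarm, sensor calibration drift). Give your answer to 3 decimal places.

P(structural fatigue | strain alarm, sensor calibration drift) ≈ 0.090

P(strain alarm | sensor calibration drift) = 0.42*0.72*0.94 + 0.8*0.72*0.06 + 0.85*0.28*0.94 + 0.93*0.28*0.06 = 0.284256 + 0.034560 + 0.223720 + 0.015624 = 0.558160
The structural fatigue-present share is 0.034560 + 0.015624 = 0.050184.
Hence the posterior is 0.050184/0.558160 ≈ 0.090.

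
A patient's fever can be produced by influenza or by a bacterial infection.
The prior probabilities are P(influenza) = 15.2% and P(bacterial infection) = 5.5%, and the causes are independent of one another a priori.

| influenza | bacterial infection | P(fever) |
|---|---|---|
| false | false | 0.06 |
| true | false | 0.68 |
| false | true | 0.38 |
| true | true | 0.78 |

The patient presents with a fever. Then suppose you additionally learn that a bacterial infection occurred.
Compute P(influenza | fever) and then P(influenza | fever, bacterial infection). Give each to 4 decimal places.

P(influenza | fever) ≈ 0.6129; P(influenza | fever, bacterial infection) ≈ 0.2690

P(fever) = 0.06·0.848·0.945 + 0.38·0.848·0.055 + 0.68·0.152·0.945 + 0.78·0.152·0.055 = 0.048082 + 0.017723 + 0.097675 + 0.006521 = 0.170001
The influenza-present share is 0.097675 + 0.006521 = 0.104196.
So P(influenza | fever) = 0.104196/0.170001 ≈ 0.6129.

Now condition on the additional information:
P(fever | bacterial infection) = 0.38*0.848 + 0.78*0.152 = 0.322240 + 0.118560 = 0.440800
The influenza-present share is 0.78*0.152 = 0.118560.
Hence the posterior is 0.118560/0.440800 ≈ 0.2690.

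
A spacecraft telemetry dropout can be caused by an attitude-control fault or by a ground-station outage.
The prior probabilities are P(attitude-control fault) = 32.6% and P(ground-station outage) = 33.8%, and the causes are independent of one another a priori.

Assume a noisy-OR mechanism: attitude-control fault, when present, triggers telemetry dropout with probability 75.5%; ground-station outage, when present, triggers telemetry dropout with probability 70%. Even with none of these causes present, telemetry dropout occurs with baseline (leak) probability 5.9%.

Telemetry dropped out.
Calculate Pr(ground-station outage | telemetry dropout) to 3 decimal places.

Pr(ground-station outage | telemetry dropout) ≈ 0.580

Under noisy-OR, P(telemetry dropout | causes) = 1 − (1−0.059)·∏(1−qᵢ) over the active causes.
Sum P(telemetry dropout|·) weighted by the priors over the 4 (attitude-control fault, ground-station outage) configurations:
  P(telemetry dropout) = 0.059·0.674·0.662 + 0.7177·0.674·0.338 + 0.769455·0.326·0.662 + 0.930836·0.326·0.338
        = 0.026325 + 0.163501 + 0.166058 + 0.102567 = 0.458451
Configurations with ground-station outage contribute 0.266068, so
  P(ground-station outage | telemetry dropout) = 0.266068 / 0.458451 ≈ 0.580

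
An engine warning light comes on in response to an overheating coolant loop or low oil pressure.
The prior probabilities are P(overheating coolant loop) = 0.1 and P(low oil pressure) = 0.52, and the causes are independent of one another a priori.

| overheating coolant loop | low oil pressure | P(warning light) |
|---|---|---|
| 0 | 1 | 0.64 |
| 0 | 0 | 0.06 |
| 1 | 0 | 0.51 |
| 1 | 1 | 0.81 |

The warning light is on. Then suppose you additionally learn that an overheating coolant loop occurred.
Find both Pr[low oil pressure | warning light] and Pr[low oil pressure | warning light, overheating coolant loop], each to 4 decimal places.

Pr[low oil pressure | warning light] ≈ 0.8714; Pr[low oil pressure | warning light, overheating coolant loop] ≈ 0.6324

Numerator (weight on configurations with low oil pressure): 0.299520 + 0.042120 = 0.341640
Normalizer over all consistent configurations: 0.06*0.9*0.48 + 0.64*0.9*0.52 + 0.51*0.1*0.48 + 0.81*0.1*0.52 = 0.392040
P(low oil pressure | warning light) = 0.341640/0.392040 ≈ 0.8714

Now also conditioning on overheating coolant loop=true:
P(warning light | overheating coolant loop) = 0.51×0.48 + 0.81×0.52 = 0.244800 + 0.421200 = 0.666000
Restricting to configurations with low oil pressure present: 0.81×0.52 = 0.421200.
So P(low oil pressure | warning light, overheating coolant loop) = 0.421200/0.666000 ≈ 0.6324.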